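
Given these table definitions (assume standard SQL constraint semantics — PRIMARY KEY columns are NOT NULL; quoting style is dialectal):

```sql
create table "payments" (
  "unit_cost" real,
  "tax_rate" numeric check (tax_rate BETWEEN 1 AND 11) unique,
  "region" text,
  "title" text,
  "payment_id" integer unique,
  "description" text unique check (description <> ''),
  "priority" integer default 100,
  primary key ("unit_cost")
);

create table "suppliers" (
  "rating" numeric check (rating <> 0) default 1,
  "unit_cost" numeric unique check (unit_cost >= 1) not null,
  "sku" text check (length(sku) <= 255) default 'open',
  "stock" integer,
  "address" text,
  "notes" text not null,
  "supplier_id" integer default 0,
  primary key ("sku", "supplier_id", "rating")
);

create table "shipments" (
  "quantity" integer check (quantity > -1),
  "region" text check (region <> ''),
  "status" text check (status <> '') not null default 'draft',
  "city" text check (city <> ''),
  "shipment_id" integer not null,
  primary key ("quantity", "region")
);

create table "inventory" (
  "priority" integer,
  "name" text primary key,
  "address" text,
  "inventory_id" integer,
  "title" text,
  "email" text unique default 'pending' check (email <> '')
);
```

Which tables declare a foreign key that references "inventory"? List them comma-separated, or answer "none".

No REFERENCES clause anywhere in the schema names inventory.

none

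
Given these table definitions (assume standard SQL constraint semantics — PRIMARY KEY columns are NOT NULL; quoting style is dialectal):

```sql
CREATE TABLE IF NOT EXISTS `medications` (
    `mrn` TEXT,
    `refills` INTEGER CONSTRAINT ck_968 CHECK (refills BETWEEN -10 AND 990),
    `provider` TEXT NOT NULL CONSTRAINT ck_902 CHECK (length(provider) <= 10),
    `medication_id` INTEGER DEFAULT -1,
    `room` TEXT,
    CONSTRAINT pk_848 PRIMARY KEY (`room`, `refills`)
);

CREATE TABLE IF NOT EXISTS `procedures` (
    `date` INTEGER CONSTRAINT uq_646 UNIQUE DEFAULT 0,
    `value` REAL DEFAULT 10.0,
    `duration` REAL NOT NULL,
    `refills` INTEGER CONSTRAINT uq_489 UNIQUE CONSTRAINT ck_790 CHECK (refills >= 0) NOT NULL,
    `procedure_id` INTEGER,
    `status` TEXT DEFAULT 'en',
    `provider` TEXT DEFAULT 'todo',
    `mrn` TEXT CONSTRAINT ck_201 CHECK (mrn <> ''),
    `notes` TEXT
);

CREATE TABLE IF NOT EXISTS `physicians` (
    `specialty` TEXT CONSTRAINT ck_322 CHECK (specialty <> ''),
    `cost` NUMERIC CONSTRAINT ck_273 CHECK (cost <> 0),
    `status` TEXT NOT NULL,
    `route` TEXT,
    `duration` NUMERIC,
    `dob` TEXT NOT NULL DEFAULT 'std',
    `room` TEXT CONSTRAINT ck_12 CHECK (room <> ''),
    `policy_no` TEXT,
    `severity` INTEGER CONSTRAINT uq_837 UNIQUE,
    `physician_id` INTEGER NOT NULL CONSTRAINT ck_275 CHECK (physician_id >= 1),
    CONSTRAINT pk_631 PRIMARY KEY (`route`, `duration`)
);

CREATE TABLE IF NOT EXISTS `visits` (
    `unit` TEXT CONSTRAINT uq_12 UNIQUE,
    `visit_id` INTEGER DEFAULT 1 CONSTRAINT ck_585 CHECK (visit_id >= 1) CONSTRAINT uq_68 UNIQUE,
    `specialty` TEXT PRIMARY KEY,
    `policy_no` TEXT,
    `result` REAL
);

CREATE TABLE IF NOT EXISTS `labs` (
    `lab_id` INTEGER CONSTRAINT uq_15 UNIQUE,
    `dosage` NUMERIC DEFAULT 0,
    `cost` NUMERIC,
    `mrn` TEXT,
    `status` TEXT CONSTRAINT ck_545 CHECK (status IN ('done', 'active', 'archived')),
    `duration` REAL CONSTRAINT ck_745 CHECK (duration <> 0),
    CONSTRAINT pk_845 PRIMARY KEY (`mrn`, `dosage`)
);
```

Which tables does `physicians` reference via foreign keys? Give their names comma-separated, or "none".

No column in physicians has a REFERENCES clause.

none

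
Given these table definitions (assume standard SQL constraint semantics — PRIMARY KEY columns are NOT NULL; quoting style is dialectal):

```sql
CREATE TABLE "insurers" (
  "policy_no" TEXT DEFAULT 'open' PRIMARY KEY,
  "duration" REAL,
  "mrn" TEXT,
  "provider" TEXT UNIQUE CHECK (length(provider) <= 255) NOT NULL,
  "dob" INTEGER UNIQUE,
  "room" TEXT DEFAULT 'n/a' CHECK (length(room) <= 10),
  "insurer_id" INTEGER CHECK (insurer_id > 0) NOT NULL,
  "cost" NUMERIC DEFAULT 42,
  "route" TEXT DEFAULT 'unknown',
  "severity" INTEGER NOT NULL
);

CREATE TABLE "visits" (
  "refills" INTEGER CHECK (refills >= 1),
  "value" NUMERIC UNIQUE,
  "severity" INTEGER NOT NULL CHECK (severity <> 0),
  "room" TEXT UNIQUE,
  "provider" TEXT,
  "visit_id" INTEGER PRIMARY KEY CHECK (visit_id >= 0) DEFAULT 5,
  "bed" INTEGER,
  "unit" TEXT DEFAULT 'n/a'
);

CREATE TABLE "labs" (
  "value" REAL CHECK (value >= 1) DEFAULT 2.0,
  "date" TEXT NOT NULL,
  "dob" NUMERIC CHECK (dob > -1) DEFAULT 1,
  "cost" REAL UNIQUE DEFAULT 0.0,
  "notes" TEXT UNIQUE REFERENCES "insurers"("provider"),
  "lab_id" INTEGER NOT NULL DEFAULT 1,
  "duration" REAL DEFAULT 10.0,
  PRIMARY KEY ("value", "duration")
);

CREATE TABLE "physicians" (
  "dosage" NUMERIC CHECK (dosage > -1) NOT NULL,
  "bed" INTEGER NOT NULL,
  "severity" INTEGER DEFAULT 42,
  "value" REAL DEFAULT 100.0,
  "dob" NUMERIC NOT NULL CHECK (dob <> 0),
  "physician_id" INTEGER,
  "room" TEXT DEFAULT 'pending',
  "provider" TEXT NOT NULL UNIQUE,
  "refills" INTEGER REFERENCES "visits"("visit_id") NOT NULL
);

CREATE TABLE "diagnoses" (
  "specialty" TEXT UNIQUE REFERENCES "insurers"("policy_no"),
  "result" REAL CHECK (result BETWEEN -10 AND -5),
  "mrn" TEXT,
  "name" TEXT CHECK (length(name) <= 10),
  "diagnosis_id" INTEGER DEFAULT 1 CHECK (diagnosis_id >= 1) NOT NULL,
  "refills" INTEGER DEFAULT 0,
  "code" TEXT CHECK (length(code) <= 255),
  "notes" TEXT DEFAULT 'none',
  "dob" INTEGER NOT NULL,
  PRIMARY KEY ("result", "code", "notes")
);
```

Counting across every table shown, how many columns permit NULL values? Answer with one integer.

23

insurers: 6 nullable (duration, mrn, dob, room, cost, route — PK (policy_no) and explicit NOT NULL columns excluded).
visits: 6 nullable (refills, value, room, provider, bed, unit — PK (visit_id) and explicit NOT NULL columns excluded).
labs: 3 nullable (dob, cost, notes — PK (value, duration) and explicit NOT NULL columns excluded).
physicians: 4 nullable (severity, value, physician_id, room — PK none and explicit NOT NULL columns excluded).
diagnoses: 4 nullable (specialty, mrn, name, refills — PK (result, code, notes) and explicit NOT NULL columns excluded).
Total: 6 + 6 + 3 + 4 + 4 = 23.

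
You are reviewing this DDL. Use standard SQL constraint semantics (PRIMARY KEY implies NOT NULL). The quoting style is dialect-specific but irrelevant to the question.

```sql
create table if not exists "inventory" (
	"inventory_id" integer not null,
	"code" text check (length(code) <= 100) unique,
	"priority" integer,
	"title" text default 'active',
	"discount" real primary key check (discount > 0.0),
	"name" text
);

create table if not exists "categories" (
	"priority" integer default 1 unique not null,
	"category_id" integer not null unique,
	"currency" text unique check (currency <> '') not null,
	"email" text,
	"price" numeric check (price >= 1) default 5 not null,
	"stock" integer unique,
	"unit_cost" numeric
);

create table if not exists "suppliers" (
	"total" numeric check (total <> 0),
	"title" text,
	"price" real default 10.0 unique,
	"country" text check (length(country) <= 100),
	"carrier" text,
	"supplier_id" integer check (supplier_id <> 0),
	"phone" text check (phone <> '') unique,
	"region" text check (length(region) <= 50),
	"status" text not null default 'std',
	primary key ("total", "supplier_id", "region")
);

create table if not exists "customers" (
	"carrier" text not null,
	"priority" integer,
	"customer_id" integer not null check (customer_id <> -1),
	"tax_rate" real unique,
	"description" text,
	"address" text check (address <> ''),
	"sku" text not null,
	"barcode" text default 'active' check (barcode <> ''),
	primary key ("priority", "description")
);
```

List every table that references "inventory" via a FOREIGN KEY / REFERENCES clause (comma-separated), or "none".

No REFERENCES clause anywhere in the schema names inventory.

none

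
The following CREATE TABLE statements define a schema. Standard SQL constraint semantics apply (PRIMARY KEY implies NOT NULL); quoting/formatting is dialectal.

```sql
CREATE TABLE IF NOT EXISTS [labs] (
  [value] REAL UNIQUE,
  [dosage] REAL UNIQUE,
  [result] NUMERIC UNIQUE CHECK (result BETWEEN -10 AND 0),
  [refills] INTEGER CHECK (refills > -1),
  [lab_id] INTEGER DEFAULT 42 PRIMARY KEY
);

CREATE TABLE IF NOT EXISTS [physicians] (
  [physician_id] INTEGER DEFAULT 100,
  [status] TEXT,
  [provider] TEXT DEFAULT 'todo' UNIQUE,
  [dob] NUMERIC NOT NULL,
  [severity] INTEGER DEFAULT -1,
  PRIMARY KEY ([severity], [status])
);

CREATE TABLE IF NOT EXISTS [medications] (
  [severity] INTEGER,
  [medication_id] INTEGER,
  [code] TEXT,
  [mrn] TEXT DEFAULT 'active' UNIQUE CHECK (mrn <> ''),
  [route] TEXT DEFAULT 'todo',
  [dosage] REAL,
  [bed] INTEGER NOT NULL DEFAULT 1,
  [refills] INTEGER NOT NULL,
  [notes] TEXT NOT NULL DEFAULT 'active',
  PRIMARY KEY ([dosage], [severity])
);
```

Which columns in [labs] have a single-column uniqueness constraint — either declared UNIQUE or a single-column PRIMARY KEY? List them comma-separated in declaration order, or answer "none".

value, dosage, result, lab_id

- value: declared UNIQUE → unique.
- dosage: declared UNIQUE → unique.
- result: declared UNIQUE → unique.
- refills: no UNIQUE or single-column PK constraint.
- lab_id: single-column PRIMARY KEY → unique.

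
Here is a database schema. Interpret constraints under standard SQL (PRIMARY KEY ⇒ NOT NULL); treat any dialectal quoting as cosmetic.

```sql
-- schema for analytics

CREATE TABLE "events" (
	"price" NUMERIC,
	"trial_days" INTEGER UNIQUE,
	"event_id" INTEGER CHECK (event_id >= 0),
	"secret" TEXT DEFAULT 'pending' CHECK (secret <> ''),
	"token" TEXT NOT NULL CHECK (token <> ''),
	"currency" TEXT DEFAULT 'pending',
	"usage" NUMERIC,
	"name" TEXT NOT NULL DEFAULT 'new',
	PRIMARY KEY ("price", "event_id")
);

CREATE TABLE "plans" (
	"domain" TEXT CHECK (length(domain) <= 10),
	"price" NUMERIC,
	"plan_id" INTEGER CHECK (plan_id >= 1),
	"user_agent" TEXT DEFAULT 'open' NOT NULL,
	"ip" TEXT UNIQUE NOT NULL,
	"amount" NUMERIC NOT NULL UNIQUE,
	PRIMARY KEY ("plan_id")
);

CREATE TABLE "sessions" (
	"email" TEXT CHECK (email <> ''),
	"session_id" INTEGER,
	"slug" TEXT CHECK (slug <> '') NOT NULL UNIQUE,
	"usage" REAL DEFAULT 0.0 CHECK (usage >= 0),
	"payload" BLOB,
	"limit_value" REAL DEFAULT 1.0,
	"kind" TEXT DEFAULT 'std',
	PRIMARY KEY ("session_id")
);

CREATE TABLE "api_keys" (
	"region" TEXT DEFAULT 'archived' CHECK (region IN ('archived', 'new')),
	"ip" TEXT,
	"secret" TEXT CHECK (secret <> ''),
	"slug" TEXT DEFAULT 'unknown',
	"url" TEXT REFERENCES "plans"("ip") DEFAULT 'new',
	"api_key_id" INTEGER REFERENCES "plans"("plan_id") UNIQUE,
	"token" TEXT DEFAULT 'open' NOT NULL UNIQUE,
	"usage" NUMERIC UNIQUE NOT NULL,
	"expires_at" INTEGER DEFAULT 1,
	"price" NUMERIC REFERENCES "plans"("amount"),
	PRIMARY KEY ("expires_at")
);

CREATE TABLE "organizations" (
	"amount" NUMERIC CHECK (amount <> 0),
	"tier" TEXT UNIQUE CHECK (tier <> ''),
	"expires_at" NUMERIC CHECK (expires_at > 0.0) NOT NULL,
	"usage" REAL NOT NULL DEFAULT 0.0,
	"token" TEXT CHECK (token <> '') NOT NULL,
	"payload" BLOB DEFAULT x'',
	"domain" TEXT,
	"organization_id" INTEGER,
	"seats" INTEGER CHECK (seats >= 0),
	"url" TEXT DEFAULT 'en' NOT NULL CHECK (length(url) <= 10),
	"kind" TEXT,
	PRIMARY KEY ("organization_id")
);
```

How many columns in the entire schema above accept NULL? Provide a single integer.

events: 4 nullable (trial_days, secret, currency, usage — PK (price, event_id) and explicit NOT NULL columns excluded).
plans: 2 nullable (domain, price — PK (plan_id) and explicit NOT NULL columns excluded).
sessions: 5 nullable (email, usage, payload, limit_value, kind — PK (session_id) and explicit NOT NULL columns excluded).
api_keys: 7 nullable (region, ip, secret, slug, url, api_key_id, price — PK (expires_at) and explicit NOT NULL columns excluded).
organizations: 6 nullable (amount, tier, payload, domain, seats, kind — PK (organization_id) and explicit NOT NULL columns excluded).
Total: 4 + 2 + 5 + 7 + 6 = 24.

24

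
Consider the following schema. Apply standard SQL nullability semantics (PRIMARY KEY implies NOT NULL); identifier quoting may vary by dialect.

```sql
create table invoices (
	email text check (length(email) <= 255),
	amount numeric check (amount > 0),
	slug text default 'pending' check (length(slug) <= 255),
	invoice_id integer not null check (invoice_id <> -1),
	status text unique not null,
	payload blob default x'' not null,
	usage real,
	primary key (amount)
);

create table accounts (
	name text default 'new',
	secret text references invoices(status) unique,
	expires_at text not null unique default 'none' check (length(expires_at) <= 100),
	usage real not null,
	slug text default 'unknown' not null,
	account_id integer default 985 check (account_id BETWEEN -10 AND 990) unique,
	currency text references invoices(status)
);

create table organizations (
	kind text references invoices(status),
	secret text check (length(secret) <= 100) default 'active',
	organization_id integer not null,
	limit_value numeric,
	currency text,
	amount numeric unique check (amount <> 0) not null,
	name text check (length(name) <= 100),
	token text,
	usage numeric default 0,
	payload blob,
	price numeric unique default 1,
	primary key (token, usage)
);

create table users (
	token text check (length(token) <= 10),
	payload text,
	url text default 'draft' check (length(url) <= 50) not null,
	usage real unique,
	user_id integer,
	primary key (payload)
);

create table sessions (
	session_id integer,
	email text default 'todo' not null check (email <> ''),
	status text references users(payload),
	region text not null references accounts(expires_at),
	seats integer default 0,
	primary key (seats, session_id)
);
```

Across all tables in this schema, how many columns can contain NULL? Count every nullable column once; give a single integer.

18

invoices: 3 nullable (email, slug, usage — PK (amount) and explicit NOT NULL columns excluded).
accounts: 4 nullable (name, secret, account_id, currency — PK none and explicit NOT NULL columns excluded).
organizations: 7 nullable (kind, secret, limit_value, currency, name, payload, price — PK (token, usage) and explicit NOT NULL columns excluded).
users: 3 nullable (token, usage, user_id — PK (payload) and explicit NOT NULL columns excluded).
sessions: 1 nullable (status — PK (seats, session_id) and explicit NOT NULL columns excluded).
Total: 3 + 4 + 7 + 3 + 1 = 18.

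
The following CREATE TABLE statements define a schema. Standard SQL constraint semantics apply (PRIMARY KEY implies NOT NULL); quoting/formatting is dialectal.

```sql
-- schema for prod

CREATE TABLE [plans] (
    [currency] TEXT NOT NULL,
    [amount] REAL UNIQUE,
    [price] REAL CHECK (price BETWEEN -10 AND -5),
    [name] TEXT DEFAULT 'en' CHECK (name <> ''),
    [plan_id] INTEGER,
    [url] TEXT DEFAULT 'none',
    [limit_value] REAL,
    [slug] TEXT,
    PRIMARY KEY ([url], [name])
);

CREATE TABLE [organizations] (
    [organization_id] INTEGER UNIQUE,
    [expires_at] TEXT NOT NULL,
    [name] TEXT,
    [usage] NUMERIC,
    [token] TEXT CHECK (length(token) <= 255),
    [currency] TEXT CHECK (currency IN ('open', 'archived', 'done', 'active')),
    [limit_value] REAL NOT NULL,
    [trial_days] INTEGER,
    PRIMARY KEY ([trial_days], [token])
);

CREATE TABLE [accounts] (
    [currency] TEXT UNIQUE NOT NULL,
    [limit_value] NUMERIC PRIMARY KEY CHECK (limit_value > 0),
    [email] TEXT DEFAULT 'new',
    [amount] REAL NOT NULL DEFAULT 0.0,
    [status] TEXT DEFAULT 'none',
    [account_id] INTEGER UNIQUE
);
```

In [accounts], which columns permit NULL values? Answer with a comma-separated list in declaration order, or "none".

email, status, account_id

- currency: declared NOT NULL → not nullable.
- limit_value: part of the PRIMARY KEY, which implies NOT NULL → not nullable.
- email: DEFAULT only fills an omitted column; an explicit NULL is still allowed → nullable.
- amount: declared NOT NULL → not nullable.
- status: DEFAULT only fills an omitted column; an explicit NULL is still allowed → nullable.
- account_id: UNIQUE does not imply NOT NULL → nullable.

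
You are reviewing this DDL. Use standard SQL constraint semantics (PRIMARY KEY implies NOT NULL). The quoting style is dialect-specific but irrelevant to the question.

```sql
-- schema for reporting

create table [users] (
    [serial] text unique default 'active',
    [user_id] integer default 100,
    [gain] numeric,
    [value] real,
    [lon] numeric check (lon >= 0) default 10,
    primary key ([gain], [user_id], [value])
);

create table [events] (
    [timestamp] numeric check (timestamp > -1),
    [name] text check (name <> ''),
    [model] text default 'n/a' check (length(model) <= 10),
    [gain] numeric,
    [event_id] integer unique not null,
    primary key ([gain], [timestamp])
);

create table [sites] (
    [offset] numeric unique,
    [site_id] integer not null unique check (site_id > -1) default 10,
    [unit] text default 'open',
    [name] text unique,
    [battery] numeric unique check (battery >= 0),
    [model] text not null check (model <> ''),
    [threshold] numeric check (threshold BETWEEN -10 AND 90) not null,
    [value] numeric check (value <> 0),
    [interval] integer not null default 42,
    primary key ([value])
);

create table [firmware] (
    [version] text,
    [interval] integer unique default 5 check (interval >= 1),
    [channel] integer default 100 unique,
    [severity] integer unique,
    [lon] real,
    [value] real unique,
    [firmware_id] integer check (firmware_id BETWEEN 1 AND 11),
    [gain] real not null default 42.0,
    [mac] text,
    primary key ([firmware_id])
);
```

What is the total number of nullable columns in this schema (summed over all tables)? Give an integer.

15

users: 2 nullable (serial, lon — PK (gain, user_id, value) and explicit NOT NULL columns excluded).
events: 2 nullable (name, model — PK (gain, timestamp) and explicit NOT NULL columns excluded).
sites: 4 nullable (offset, unit, name, battery — PK (value) and explicit NOT NULL columns excluded).
firmware: 7 nullable (version, interval, channel, severity, lon, value, mac — PK (firmware_id) and explicit NOT NULL columns excluded).
Total: 2 + 2 + 4 + 7 = 15.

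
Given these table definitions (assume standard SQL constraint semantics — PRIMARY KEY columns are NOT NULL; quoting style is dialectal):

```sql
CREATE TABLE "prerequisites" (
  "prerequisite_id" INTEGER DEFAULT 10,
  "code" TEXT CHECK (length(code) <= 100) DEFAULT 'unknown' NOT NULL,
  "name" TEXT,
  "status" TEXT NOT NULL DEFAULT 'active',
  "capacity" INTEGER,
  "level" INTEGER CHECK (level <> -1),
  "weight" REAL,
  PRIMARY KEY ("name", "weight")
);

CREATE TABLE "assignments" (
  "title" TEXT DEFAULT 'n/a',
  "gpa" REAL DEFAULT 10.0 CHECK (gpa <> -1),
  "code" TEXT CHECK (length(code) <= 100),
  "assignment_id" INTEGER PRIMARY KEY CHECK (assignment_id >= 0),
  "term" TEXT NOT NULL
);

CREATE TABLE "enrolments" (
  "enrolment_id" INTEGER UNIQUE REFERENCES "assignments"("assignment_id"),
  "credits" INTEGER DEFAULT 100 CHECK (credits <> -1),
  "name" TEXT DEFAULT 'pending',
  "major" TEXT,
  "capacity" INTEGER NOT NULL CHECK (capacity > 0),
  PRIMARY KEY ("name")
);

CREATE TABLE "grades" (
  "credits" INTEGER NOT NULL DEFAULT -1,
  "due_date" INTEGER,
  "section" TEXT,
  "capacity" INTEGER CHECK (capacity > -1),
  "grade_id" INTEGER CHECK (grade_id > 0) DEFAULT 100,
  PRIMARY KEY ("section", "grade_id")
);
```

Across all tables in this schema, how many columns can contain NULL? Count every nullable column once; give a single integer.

prerequisites: 3 nullable (prerequisite_id, capacity, level — PK (name, weight) and explicit NOT NULL columns excluded).
assignments: 3 nullable (title, gpa, code — PK (assignment_id) and explicit NOT NULL columns excluded).
enrolments: 3 nullable (enrolment_id, credits, major — PK (name) and explicit NOT NULL columns excluded).
grades: 2 nullable (due_date, capacity — PK (section, grade_id) and explicit NOT NULL columns excluded).
Total: 3 + 3 + 3 + 2 = 11.

11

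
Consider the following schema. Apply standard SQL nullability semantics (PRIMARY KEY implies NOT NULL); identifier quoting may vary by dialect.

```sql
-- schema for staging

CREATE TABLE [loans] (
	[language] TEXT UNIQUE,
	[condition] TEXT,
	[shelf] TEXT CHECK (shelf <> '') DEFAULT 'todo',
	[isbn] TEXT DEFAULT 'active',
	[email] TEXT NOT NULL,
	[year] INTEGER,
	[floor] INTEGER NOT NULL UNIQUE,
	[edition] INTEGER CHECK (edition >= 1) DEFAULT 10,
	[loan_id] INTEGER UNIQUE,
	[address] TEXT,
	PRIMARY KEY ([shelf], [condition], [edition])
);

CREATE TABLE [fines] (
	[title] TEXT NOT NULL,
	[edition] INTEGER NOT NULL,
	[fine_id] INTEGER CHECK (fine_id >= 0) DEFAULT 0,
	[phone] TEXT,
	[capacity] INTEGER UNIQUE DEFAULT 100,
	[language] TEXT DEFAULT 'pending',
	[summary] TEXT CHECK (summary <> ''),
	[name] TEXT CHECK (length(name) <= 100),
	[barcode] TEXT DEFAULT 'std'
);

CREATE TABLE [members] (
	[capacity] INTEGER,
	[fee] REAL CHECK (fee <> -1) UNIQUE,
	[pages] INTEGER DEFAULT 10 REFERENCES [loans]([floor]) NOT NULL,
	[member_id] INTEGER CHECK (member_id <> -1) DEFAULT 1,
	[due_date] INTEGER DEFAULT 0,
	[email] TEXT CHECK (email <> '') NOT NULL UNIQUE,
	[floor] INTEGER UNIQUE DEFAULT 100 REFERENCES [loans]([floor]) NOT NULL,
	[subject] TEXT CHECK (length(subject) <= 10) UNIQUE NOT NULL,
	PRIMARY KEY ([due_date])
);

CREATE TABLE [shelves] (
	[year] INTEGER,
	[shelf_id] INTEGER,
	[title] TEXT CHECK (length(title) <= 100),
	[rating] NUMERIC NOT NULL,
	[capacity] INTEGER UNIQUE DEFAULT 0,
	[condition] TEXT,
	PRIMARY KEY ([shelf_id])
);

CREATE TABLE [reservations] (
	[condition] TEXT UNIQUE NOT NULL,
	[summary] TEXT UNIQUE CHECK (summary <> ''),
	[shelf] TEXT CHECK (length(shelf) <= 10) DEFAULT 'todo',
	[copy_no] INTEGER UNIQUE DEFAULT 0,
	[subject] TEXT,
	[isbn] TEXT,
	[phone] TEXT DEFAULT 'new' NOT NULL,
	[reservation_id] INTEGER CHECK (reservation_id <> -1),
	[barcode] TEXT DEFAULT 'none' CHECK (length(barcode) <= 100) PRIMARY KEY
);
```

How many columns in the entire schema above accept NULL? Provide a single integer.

loans: 5 nullable (language, isbn, year, loan_id, address — PK (shelf, condition, edition) and explicit NOT NULL columns excluded).
fines: 7 nullable (fine_id, phone, capacity, language, summary, name, barcode — PK none and explicit NOT NULL columns excluded).
members: 3 nullable (capacity, fee, member_id — PK (due_date) and explicit NOT NULL columns excluded).
shelves: 4 nullable (year, title, capacity, condition — PK (shelf_id) and explicit NOT NULL columns excluded).
reservations: 6 nullable (summary, shelf, copy_no, subject, isbn, reservation_id — PK (barcode) and explicit NOT NULL columns excluded).
Total: 5 + 7 + 3 + 4 + 6 = 25.

25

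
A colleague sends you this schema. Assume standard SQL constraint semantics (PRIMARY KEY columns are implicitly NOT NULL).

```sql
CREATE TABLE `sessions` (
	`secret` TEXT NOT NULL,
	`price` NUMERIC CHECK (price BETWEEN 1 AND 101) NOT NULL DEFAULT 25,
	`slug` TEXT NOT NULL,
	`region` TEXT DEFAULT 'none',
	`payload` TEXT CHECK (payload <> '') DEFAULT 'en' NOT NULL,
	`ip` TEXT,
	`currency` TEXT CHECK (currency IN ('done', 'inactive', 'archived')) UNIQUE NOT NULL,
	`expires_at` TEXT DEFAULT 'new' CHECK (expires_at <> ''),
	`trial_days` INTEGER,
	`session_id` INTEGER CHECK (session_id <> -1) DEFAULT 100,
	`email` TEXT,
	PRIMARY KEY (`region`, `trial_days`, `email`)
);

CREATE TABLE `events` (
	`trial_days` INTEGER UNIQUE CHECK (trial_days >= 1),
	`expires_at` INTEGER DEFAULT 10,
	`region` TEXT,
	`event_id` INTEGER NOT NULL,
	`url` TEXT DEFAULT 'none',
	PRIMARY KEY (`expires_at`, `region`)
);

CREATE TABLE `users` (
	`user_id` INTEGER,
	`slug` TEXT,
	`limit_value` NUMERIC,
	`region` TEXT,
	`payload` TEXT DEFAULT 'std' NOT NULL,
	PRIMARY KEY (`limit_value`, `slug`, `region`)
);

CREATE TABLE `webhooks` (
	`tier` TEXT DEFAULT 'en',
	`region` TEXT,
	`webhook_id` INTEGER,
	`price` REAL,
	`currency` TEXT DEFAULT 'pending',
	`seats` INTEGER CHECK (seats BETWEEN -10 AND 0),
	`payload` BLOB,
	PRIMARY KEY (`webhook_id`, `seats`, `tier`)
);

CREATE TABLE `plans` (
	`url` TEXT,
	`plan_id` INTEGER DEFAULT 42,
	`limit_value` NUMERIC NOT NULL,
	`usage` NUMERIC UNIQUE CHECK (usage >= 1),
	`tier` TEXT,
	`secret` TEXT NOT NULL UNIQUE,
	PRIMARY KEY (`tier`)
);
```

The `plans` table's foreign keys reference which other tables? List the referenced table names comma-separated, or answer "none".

No column in plans has a REFERENCES clause.

none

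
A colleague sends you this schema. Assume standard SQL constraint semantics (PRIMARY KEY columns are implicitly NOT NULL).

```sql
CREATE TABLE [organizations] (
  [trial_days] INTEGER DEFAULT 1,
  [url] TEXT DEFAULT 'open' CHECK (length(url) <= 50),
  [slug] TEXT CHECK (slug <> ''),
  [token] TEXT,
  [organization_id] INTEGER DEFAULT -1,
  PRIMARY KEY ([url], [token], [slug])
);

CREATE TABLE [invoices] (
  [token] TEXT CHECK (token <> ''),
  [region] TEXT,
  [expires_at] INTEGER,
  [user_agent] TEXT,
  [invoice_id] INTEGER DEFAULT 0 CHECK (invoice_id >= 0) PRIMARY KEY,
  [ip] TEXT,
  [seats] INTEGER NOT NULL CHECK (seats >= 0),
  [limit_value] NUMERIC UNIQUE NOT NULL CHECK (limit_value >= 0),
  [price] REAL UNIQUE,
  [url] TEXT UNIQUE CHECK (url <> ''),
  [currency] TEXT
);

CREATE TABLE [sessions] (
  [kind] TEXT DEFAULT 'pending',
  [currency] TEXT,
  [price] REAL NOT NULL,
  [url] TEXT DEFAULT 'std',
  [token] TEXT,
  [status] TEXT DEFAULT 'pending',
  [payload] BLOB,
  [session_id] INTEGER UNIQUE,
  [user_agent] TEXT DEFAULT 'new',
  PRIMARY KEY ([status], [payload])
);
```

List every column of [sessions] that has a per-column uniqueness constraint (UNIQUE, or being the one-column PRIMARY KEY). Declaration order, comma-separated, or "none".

session_id

- kind: no UNIQUE or single-column PK constraint.
- currency: no UNIQUE or single-column PK constraint.
- price: no UNIQUE or single-column PK constraint.
- url: no UNIQUE or single-column PK constraint.
- token: no UNIQUE or single-column PK constraint.
- status: part of a composite PRIMARY KEY — only the tuple is unique, not this column on its own.
- payload: part of a composite PRIMARY KEY — only the tuple is unique, not this column on its own.
- session_id: declared UNIQUE → unique.
- user_agent: no UNIQUE or single-column PK constraint.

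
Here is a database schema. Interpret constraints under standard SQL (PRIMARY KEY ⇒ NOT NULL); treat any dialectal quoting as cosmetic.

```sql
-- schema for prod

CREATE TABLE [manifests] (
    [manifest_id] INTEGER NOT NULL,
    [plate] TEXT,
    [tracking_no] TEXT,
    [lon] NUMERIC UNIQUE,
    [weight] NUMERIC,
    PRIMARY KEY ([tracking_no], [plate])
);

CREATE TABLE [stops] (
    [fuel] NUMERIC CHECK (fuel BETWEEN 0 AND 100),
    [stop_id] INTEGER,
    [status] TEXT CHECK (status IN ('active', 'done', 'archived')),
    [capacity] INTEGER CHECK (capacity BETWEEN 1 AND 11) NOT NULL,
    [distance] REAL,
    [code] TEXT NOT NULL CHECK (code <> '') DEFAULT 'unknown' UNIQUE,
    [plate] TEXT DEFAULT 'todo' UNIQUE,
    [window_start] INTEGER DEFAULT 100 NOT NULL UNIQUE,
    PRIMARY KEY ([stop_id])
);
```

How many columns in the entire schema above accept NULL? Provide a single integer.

manifests: 2 nullable (lon, weight — PK (tracking_no, plate) and explicit NOT NULL columns excluded).
stops: 4 nullable (fuel, status, distance, plate — PK (stop_id) and explicit NOT NULL columns excluded).
Total: 2 + 4 = 6.

6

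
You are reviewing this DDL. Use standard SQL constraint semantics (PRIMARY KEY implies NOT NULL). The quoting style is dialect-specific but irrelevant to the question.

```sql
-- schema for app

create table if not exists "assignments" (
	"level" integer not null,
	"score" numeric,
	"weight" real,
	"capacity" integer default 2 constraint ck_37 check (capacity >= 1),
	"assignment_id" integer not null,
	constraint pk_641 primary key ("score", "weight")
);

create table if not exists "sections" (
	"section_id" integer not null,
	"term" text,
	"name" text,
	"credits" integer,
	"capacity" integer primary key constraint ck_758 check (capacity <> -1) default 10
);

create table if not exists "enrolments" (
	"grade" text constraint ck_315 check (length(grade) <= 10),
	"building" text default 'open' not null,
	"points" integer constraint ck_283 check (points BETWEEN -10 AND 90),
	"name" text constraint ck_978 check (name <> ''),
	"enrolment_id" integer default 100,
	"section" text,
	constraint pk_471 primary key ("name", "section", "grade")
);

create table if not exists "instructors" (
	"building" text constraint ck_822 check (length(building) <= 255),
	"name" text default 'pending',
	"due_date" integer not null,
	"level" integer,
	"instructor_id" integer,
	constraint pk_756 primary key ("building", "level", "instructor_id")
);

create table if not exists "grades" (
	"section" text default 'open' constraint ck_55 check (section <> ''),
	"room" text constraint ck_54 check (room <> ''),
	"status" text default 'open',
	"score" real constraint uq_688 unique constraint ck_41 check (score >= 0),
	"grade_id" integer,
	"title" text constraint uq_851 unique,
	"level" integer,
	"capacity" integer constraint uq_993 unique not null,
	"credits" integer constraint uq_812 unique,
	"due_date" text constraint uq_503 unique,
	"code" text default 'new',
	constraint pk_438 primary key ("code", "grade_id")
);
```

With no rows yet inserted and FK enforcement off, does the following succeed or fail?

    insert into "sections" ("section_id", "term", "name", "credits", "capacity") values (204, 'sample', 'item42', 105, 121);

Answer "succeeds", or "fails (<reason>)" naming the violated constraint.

NOT NULL columns: capacity is supplied; section_id is supplied.
CHECK constraints: 121 satisfies (capacity <> -1).
No constraint is violated.

succeeds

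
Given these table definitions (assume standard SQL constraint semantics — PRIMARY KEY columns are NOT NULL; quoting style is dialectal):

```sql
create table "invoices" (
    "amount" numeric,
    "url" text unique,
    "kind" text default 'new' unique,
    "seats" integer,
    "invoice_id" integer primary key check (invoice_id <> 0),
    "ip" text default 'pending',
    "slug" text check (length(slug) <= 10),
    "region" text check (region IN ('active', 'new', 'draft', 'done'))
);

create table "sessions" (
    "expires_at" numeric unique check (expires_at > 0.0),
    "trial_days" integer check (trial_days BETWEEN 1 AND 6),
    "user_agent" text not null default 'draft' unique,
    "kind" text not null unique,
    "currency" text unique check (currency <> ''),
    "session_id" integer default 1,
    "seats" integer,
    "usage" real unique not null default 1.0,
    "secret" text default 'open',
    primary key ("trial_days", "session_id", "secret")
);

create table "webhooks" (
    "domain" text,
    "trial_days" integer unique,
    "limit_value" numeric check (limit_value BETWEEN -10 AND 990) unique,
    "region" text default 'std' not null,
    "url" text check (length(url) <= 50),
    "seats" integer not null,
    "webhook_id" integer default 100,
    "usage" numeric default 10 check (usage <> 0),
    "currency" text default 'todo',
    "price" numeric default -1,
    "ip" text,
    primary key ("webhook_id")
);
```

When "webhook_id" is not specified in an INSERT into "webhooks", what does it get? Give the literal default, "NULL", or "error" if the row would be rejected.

webhook_id has an explicit DEFAULT 100.
When the column is omitted from an INSERT, that default is used.

100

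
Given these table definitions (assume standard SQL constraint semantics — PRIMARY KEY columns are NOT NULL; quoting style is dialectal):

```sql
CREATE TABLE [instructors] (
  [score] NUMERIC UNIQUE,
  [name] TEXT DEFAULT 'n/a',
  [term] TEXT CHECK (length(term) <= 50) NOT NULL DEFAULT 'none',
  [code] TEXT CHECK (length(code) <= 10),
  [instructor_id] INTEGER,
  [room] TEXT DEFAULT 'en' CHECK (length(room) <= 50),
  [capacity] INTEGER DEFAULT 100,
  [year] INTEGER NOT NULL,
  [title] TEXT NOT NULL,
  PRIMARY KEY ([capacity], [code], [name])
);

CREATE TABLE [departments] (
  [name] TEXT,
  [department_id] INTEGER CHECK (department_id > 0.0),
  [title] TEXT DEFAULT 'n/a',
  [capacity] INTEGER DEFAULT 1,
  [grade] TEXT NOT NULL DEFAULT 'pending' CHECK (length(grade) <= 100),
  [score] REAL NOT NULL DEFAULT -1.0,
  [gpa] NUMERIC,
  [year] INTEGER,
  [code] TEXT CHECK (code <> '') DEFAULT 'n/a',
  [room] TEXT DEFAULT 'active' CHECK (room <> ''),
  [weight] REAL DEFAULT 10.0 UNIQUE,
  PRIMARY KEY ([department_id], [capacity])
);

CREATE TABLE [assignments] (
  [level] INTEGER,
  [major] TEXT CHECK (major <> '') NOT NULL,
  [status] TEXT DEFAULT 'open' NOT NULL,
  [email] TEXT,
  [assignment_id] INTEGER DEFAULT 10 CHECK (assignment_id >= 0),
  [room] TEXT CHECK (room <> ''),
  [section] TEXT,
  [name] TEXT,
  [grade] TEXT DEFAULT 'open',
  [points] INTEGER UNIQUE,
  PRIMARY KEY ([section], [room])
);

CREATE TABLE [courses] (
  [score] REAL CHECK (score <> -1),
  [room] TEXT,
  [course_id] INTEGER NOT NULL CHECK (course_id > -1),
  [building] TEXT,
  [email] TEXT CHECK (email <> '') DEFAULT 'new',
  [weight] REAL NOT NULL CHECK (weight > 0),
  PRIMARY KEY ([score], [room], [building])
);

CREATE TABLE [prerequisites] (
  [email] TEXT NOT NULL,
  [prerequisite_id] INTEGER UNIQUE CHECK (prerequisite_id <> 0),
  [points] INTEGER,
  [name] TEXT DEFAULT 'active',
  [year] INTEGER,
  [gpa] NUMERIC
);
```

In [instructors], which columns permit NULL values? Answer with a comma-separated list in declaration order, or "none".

- score: UNIQUE does not imply NOT NULL → nullable.
- name: part of the PRIMARY KEY, which implies NOT NULL → not nullable.
- term: declared NOT NULL → not nullable.
- code: part of the PRIMARY KEY, which implies NOT NULL → not nullable.
- instructor_id: no NOT NULL constraint applies → nullable.
- room: CHECK does not forbid NULL (a CHECK constraint passes when its expression is NULL) → nullable.
- capacity: part of the PRIMARY KEY, which implies NOT NULL → not nullable.
- year: declared NOT NULL → not nullable.
- title: declared NOT NULL → not nullable.

score, instructor_id, room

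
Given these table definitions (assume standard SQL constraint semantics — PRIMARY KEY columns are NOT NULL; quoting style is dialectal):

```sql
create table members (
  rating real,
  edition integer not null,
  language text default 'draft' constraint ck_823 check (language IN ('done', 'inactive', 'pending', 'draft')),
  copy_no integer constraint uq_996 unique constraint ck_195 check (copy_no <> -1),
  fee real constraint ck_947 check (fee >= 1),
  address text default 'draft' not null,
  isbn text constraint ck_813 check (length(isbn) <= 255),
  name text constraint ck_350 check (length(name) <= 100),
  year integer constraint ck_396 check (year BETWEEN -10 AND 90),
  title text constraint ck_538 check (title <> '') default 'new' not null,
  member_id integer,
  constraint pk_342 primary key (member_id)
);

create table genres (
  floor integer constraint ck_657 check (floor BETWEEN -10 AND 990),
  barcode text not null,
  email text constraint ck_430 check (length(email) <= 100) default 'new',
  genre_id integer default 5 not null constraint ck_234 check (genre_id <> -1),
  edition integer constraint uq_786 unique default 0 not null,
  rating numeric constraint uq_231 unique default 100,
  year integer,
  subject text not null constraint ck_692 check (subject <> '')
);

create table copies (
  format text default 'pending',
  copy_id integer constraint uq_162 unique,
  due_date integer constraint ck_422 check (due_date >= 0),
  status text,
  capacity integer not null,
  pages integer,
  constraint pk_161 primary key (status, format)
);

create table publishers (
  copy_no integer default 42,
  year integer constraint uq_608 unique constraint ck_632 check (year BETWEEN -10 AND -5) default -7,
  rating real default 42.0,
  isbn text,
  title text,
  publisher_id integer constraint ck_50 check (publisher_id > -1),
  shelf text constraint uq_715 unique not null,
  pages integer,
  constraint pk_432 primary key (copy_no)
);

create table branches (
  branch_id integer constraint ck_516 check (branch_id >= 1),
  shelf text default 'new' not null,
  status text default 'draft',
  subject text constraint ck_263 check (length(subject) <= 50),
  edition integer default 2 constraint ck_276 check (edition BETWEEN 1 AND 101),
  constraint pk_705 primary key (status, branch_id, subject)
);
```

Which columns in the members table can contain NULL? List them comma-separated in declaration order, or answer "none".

rating, language, copy_no, fee, isbn, name, year

- rating: no NOT NULL constraint applies → nullable.
- edition: declared NOT NULL → not nullable.
- language: CHECK does not forbid NULL (a CHECK constraint passes when its expression is NULL) → nullable.
- copy_no: CHECK does not forbid NULL (a CHECK constraint passes when its expression is NULL) → nullable.
- fee: CHECK does not forbid NULL (a CHECK constraint passes when its expression is NULL) → nullable.
- address: declared NOT NULL → not nullable.
- isbn: CHECK does not forbid NULL (a CHECK constraint passes when its expression is NULL) → nullable.
- name: CHECK does not forbid NULL (a CHECK constraint passes when its expression is NULL) → nullable.
- year: CHECK does not forbid NULL (a CHECK constraint passes when its expression is NULL) → nullable.
- title: declared NOT NULL → not nullable.
- member_id: part of the PRIMARY KEY, which implies NOT NULL → not nullable.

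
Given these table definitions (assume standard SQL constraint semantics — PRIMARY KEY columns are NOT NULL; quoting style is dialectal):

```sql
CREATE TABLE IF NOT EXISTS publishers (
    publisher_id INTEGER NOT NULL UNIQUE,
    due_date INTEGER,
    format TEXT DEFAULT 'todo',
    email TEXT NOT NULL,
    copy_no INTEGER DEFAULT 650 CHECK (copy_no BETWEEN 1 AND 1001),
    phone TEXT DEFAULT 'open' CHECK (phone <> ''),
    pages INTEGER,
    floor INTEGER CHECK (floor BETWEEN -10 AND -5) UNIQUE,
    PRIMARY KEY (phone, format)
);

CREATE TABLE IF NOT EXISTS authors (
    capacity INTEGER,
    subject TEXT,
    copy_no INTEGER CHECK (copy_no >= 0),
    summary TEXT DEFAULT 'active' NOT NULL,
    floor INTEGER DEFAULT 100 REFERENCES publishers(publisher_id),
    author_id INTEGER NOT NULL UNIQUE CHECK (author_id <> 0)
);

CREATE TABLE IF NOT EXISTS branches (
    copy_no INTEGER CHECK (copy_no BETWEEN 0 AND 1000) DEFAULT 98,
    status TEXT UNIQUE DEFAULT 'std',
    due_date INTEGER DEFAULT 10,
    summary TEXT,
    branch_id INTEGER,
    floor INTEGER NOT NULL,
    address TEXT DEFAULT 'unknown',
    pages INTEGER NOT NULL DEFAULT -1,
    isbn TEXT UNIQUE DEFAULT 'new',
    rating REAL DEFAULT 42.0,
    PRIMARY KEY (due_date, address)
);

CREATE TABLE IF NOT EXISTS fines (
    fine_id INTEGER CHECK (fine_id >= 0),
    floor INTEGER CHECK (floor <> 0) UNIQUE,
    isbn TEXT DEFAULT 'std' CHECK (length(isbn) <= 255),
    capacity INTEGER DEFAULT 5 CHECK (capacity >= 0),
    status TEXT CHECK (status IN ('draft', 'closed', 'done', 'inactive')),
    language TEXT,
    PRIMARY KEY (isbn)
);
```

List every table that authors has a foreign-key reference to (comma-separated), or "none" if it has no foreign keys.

- floor REFERENCES publishers(publisher_id).

publishers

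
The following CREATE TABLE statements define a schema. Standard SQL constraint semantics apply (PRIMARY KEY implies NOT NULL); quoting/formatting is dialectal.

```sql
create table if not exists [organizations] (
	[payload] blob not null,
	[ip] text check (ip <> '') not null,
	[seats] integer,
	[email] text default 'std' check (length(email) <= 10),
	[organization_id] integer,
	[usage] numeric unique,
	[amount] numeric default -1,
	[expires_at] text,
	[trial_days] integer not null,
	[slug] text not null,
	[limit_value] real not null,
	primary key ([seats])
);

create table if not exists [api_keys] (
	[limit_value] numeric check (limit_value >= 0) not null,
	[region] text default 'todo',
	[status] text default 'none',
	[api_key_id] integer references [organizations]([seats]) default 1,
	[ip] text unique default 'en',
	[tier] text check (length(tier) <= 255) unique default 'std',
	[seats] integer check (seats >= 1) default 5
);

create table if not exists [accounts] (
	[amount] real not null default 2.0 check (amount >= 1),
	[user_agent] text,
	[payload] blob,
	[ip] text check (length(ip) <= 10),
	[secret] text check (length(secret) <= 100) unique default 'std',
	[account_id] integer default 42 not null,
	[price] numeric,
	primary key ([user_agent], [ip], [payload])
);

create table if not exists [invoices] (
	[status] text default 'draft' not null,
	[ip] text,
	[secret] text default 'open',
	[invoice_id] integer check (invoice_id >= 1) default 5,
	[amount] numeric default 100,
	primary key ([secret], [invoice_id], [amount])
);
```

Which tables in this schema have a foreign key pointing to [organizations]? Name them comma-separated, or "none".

api_keys

- api_keys.api_key_id references organizations(seats).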